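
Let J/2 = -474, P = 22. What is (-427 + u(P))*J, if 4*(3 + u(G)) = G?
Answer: 402426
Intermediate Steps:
J = -948 (J = 2*(-474) = -948)
u(G) = -3 + G/4
(-427 + u(P))*J = (-427 + (-3 + (1/4)*22))*(-948) = (-427 + (-3 + 11/2))*(-948) = (-427 + 5/2)*(-948) = -849/2*(-948) = 402426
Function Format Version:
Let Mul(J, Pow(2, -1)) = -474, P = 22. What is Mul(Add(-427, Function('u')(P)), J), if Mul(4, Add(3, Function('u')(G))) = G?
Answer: 402426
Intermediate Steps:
J = -948 (J = Mul(2, -474) = -948)
Function('u')(G) = Add(-3, Mul(Rational(1, 4), G))
Mul(Add(-427, Function('u')(P)), J) = Mul(Add(-427, Add(-3, Mul(Rational(1, 4), 22))), -948) = Mul(Add(-427, Add(-3, Rational(11, 2))), -948) = Mul(Add(-427, Rational(5, 2)), -948) = Mul(Rational(-849, 2), -948) = 402426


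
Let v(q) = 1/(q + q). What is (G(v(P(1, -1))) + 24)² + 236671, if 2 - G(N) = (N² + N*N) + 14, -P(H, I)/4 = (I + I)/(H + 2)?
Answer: 3879949393/16384 ≈ 2.3681e+5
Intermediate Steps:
P(H, I) = -8*I/(2 + H) (P(H, I) = -4*(I + I)/(H + 2) = -4*2*I/(2 + H) = -8*I/(2 + H))
v(q) = 1/(2*q)
G(N) = -12 - 2*N² (G(N) = 2 - ((N² + N*N) + 14) = 2 - ((N² + N²) + 14) = 2 - (2*N² + 14) = 2 - (14 + 2*N²) = 2 + (-14 - 2*N²) = -12 - 2*N²)
(G(v(P(1, -1))) + 24)² + 236671 = ((-12 - 2*(2 + 1)²/256) + 24)² + 236671 = ((-12 - 2*(1/(2*((-8*(-1)/3))))²) + 24)² + 236671 = ((-12 - 2*(1/(2*((-8*(-1)*⅓))))²) + 24)² + 236671 = ((-12 - 2*(1/(2*(8/3)))²) + 24)² + 236671 = ((-12 - 2*((½)*(3/8))²) + 24)² + 236671 = ((-12 - 2*(3/16)²) + 24)² + 236671 = ((-12 - 2*9/256) + 24)² + 236671 = ((-12 - 9/128) + 24)² + 236671 = (-1545/128 + 24)² + 236671 = (1527/128)² + 236671 = 2331729/16384 + 236671 = 3879949393/16384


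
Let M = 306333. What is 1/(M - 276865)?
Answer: 1/29468 ≈ 3.3935e-5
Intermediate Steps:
1/(M - 276865) = 1/(306333 - 276865) = 1/29468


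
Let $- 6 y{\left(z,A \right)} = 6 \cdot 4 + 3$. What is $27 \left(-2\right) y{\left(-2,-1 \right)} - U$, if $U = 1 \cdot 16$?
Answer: $227$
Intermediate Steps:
$y{\left(z,A \right)} = - \frac{9}{2}$ ($y{\left(z,A \right)} = - \frac{6 \cdot 4 + 3}{6} = - \frac{24 + 3}{6} = \left(- \frac{1}{6}\right) 27 = - \frac{9}{2}$)
$U = 16$
$27 \left(-2\right) y{\left(-2,-1 \right)} - U = 27 \left(-2\right) \left(- \frac{9}{2}\right) - 16 = \left(-54\right) \left(- \frac{9}{2}\right) - 16 = 243 - 16 = 227$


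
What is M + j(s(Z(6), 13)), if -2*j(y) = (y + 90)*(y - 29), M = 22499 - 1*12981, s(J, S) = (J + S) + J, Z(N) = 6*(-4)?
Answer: 11278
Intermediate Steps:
Z(N) = -24
s(J, S) = S + 2*J
M = 9518 (M = 22499 - 12981 = 9518)
j(y) = -(-29 + y)*(90 + y)/2 (j(y) = -(y + 90)*(y - 29)/2 = -(90 + y)*(-29 + y)/2 = -(-29 + y)*(90 + y)/2)
M + j(s(Z(6), 13)) = 9518 + (1305 - 61*(13 + 2*(-24))/2 - (13 + 2*(-24))²/2) = 9518 + (1305 - 61*(13 - 48)/2 - (13 - 48)²/2) = 9518 + (1305 - 61/2*(-35) - ½*(-35)²) = 9518 + (1305 + 2135/2 - ½*1225) = 9518 + (1305 + 2135/2 - 1225/2) = 9518 + 1760 = 11278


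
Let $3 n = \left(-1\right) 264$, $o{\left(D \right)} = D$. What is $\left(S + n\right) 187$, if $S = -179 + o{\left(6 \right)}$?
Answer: $-48807$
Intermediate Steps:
$n = -88$ ($n = \frac{\left(-1\right) 264}{3} = \frac{1}{3} \left(-264\right) = -88$)
$S = -173$ ($S = -179 + 6 = -173$)
$\left(S + n\right) 187 = \left(-173 - 88\right) 187 = \left(-261\right) 187 = -48807$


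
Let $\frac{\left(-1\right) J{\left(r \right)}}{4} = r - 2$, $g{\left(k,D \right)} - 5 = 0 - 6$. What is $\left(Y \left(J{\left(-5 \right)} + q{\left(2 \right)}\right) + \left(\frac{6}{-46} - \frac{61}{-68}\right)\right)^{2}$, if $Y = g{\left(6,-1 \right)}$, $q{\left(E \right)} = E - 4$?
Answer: $\frac{1557486225}{2446096} \approx 636.72$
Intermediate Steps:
$g{\left(k,D \right)} = -1$ ($g{\left(k,D \right)} = 5 + \left(0 - 6\right) = 5 - 6 = -1$)
$q{\left(E \right)} = -4 + E$
$J{\left(r \right)} = 8 - 4 r$ ($J{\left(r \right)} = - 4 \left(r - 2\right) = - 4 \left(-2 + r\right) = 8 - 4 r$)
$Y = -1$
$\left(Y \left(J{\left(-5 \right)} + q{\left(2 \right)}\right) + \left(\frac{6}{-46} - \frac{61}{-68}\right)\right)^{2} = \left(- (\left(8 - -20\right) + \left(-4 + 2\right)) + \left(\frac{6}{-46} - \frac{61}{-68}\right)\right)^{2} = \left(- (\left(8 + 20\right) - 2) + \left(6 \left(- \frac{1}{46}\right) - - \frac{61}{68}\right)\right)^{2} = \left(- (28 - 2) + \left(- \frac{3}{23} + \frac{61}{68}\right)\right)^{2} = \left(\left(-1\right) 26 + \frac{1199}{1564}\right)^{2} = \left(-26 + \frac{1199}{1564}\right)^{2} = \left(- \frac{39465}{1564}\right)^{2} = \frac{1557486225}{2446096}$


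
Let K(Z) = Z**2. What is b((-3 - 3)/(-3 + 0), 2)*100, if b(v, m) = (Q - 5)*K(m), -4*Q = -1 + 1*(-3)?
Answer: -1600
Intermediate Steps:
Q = 1 (Q = -(-1 + 1*(-3))/4 = -(-1 - 3)/4 = -1/4*(-4) = 1)
b(v, m) = -4*m**2 (b(v, m) = (1 - 5)*m**2 = -4*m**2)
b((-3 - 3)/(-3 + 0), 2)*100 = -4*2**2*100 = -4*4*100 = -16*100 = -1600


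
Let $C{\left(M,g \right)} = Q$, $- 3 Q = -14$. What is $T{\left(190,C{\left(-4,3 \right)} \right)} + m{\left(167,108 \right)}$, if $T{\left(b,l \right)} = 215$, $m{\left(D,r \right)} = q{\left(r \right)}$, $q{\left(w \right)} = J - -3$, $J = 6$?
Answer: $224$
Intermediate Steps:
$Q = \frac{14}{3}$ ($Q = \left(- \frac{1}{3}\right) \left(-14\right) = \frac{14}{3} \approx 4.6667$)
$C{\left(M,g \right)} = \frac{14}{3}$
$q{\left(w \right)} = 9$ ($q{\left(w \right)} = 6 - -3 = 6 + 3 = 9$)
$m{\left(D,r \right)} = 9$
$T{\left(190,C{\left(-4,3 \right)} \right)} + m{\left(167,108 \right)} = 215 + 9 = 224$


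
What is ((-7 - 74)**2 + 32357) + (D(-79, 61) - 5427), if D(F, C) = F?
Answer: 33412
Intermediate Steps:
((-7 - 74)**2 + 32357) + (D(-79, 61) - 5427) = ((-7 - 74)**2 + 32357) + (-79 - 5427) = ((-81)**2 + 32357) - 5506 = (6561 + 32357) - 5506 = 38918 - 5506 = 33412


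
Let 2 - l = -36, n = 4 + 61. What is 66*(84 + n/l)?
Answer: 107481/19 ≈ 5656.9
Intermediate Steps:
n = 65
l = 38 (l = 2 - 1*(-36) = 2 + 36 = 38)
66*(84 + n/l) = 66*(84 + 65/38) = 66*(3257/38) = 107481/19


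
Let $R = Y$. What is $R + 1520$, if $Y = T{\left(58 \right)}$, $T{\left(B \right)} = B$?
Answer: $1578$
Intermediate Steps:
$Y = 58$
$R = 58$
$R + 1520 = 58 + 1520 = 1578$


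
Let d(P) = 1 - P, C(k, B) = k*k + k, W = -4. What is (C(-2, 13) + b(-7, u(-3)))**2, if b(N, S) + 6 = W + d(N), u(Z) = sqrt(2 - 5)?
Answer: 0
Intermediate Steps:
C(k, B) = k + k**2 (C(k, B) = k**2 + k = k + k**2)
u(Z) = I*sqrt(3) (u(Z) = sqrt(-3) = I*sqrt(3))
b(N, S) = -9 - N (b(N, S) = -6 + (-4 + (1 - N)) = -6 + (-3 - N) = -9 - N)
(C(-2, 13) + b(-7, u(-3)))**2 = (-2*(1 - 2) + (-9 - 1*(-7)))**2 = (-2*(-1) + (-9 + 7))**2 = (2 - 2)**2 = 0**2 = 0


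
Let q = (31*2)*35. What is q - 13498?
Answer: -11328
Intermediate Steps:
q = 2170 (q = 62*35 = 2170)
q - 13498 = 2170 - 13498 = -11328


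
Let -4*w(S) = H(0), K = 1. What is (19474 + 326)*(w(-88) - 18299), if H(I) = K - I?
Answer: -362325150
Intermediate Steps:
H(I) = 1 - I
w(S) = -1/4 (w(S) = -(1 - 1*0)/4 = -(1 + 0)/4 = -1/4*1 = -1/4)
(19474 + 326)*(w(-88) - 18299) = (19474 + 326)*(-1/4 - 18299) = 19800*(-73197/4) = -362325150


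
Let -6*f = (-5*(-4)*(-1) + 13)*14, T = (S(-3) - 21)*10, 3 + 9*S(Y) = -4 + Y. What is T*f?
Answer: -97510/27 ≈ -3611.5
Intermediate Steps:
S(Y) = -7/9 + Y/9 (S(Y) = -⅓ + (-4 + Y)/9 = -⅓ + (-4/9 + Y/9) = -7/9 + Y/9)
T = -1990/9 (T = ((-7/9 + (⅑)*(-3)) - 21)*10 = ((-7/9 - ⅓) - 21)*10 = (-10/9 - 21)*10 = -199/9*10 = -1990/9 ≈ -221.11)
f = 49/3 (f = -(-5*(-4)*(-1) + 13)*14/6 = -(20*(-1) + 13)*14/6 = -(-20 + 13)*14/6 = -(-7)*14/6 = -⅙*(-98) = 49/3 ≈ 16.333)
T*f = -1990/9*49/3 = -97510/27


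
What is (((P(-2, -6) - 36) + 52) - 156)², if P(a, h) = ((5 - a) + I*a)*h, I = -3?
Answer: 47524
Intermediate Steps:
P(a, h) = h*(5 - 4*a) (P(a, h) = ((5 - a) - 3*a)*h = (5 - 4*a)*h = h*(5 - 4*a))
(((P(-2, -6) - 36) + 52) - 156)² = (((-6*(5 - 4*(-2)) - 36) + 52) - 156)² = (((-6*(5 + 8) - 36) + 52) - 156)² = (((-6*13 - 36) + 52) - 156)² = (((-78 - 36) + 52) - 156)² = ((-114 + 52) - 156)² = (-62 - 156)² = (-218)² = 47524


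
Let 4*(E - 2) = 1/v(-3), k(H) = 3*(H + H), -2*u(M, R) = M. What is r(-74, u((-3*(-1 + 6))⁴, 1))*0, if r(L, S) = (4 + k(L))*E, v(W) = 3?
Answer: 0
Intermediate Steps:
u(M, R) = -M/2
k(H) = 6*H (k(H) = 3*(2*H) = 6*H)
E = 25/12 (E = 2 + (¼)/3 = 2 + (¼)*(⅓) = 2 + 1/12 = 25/12 ≈ 2.0833)
r(L, S) = 25/3 + 25*L/2 (r(L, S) = (4 + 6*L)*(25/12) = 25/3 + 25*L/2)
r(-74, u((-3*(-1 + 6))⁴, 1))*0 = (25/3 + (25/2)*(-74))*0 = (25/3 - 925)*0 = -2750/3*0 = 0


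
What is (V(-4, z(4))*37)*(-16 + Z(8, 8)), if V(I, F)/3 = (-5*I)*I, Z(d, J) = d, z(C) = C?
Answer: 71040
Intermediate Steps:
V(I, F) = -15*I² (V(I, F) = 3*((-5*I)*I) = 3*(-5*I²) = -15*I²)
(V(-4, z(4))*37)*(-16 + Z(8, 8)) = (-15*(-4)²*37)*(-16 + 8) = (-15*16*37)*(-8) = -240*37*(-8) = -8880*(-8) = 71040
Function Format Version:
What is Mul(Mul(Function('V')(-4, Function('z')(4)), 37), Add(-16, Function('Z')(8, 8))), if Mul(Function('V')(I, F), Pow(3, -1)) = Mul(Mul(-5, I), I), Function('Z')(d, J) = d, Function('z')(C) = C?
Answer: 71040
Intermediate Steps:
Function('V')(I, F) = Mul(-15, Pow(I, 2)) (Function('V')(I, F) = Mul(3, Mul(Mul(-5, I), I)) = Mul(3, Mul(-5, Pow(I, 2))) = Mul(-15, Pow(I, 2)))
Mul(Mul(Function('V')(-4, Function('z')(4)), 37), Add(-16, Function('Z')(8, 8))) = Mul(Mul(Mul(-15, Pow(-4, 2)), 37), Add(-16, 8)) = Mul(Mul(Mul(-15, 16), 37), -8) = Mul(Mul(-240, 37), -8) = Mul(-8880, -8) = 71040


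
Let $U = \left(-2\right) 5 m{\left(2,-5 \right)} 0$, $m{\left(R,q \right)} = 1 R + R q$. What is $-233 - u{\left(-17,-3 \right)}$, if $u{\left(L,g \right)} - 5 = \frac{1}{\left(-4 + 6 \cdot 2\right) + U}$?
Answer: $- \frac{1905}{8} \approx -238.13$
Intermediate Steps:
$m{\left(R,q \right)} = R + R q$
$U = 0$ ($U = \left(-2\right) 5 \cdot 2 \left(1 - 5\right) 0 = - 10 \cdot 2 \left(-4\right) 0 = \left(-10\right) \left(-8\right) 0 = 80 \cdot 0 = 0$)
$u{\left(L,g \right)} = \frac{41}{8}$ ($u{\left(L,g \right)} = 5 + \frac{1}{\left(-4 + 6 \cdot 2\right) + 0} = 5 + \frac{1}{\left(-4 + 12\right) + 0} = 5 + \frac{1}{8 + 0} = 5 + \frac{1}{8} = \frac{41}{8}$)
$-233 - u{\left(-17,-3 \right)} = -233 - \frac{41}{8} = - \frac{1905}{8}$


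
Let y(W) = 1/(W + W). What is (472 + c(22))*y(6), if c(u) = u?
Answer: 247/6 ≈ 41.167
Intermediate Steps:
y(W) = 1/(2*W)
(472 + c(22))*y(6) = (472 + 22)*((½)/6) = 494*((½)*(⅙)) = 494*(1/12) = 247/6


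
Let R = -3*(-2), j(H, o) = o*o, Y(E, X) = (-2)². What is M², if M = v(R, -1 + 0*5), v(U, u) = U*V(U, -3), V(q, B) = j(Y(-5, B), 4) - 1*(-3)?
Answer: 12996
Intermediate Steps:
Y(E, X) = 4
j(H, o) = o²
V(q, B) = 19 (V(q, B) = 4² - 1*(-3) = 16 + 3 = 19)
R = 6
v(U, u) = 19*U (v(U, u) = U*19 = 19*U)
M = 114 (M = 19*6 = 114)
M² = 114² = 12996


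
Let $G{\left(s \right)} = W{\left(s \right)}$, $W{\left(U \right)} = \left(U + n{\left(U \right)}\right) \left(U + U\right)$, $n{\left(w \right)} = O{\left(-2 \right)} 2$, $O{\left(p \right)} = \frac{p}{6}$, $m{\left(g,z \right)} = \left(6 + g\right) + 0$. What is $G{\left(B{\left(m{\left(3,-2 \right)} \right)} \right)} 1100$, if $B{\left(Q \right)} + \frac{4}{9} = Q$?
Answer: $\frac{12027400}{81} \approx 1.4849 \cdot 10^{5}$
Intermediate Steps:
$m{\left(g,z \right)} = 6 + g$
$O{\left(p \right)} = \frac{p}{6}$ ($O{\left(p \right)} = p \frac{1}{6} = \frac{p}{6}$)
$B{\left(Q \right)} = - \frac{4}{9} + Q$
$n{\left(w \right)} = - \frac{2}{3}$ ($n{\left(w \right)} = \frac{1}{6} \left(-2\right) 2 = \left(- \frac{1}{3}\right) 2 = - \frac{2}{3}$)
$W{\left(U \right)} = 2 U \left(- \frac{2}{3} + U\right)$ ($W{\left(U \right)} = \left(U - \frac{2}{3}\right) \left(U + U\right) = \left(- \frac{2}{3} + U\right) 2 U = 2 U \left(- \frac{2}{3} + U\right)$)
$G{\left(s \right)} = \frac{2 s \left(-2 + 3 s\right)}{3}$
$G{\left(B{\left(m{\left(3,-2 \right)} \right)} \right)} 1100 = \frac{2 \left(- \frac{4}{9} + \left(6 + 3\right)\right) \left(-2 + 3 \left(- \frac{4}{9} + \left(6 + 3\right)\right)\right)}{3} \cdot 1100 = \frac{2 \left(- \frac{4}{9} + 9\right) \left(-2 + 3 \left(- \frac{4}{9} + 9\right)\right)}{3} \cdot 1100 = \frac{2}{3} \cdot \frac{77}{9} \left(-2 + 3 \cdot \frac{77}{9}\right) 1100 = \frac{2}{3} \cdot \frac{77}{9} \left(-2 + \frac{77}{3}\right) 1100 = \frac{2}{3} \cdot \frac{77}{9} \cdot \frac{71}{3} \cdot 1100 = \frac{10934}{81} \cdot 1100 = \frac{12027400}{81}$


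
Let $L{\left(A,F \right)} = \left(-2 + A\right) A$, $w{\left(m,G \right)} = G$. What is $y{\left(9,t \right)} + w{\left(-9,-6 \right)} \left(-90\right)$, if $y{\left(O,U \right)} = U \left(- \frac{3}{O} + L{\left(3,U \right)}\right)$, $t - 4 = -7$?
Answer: $532$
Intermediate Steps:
$t = -3$ ($t = 4 - 7 = -3$)
$L{\left(A,F \right)} = A \left(-2 + A\right)$
$y{\left(O,U \right)} = U \left(3 - \frac{3}{O}\right)$ ($y{\left(O,U \right)} = U \left(- \frac{3}{O} + 3 \left(-2 + 3\right)\right) = U \left(- \frac{3}{O} + 3 \cdot 1\right) = U \left(- \frac{3}{O} + 3\right) = U \left(3 - \frac{3}{O}\right)$)
$y{\left(9,t \right)} + w{\left(-9,-6 \right)} \left(-90\right) = 3 \left(-3\right) \frac{1}{9} \left(-1 + 9\right) - -540 = 3 \left(-3\right) \frac{1}{9} \cdot 8 + 540 = -8 + 540 = 532$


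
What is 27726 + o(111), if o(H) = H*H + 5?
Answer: 40052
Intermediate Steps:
o(H) = 5 + H² (o(H) = H² + 5 = 5 + H²)
27726 + o(111) = 27726 + (5 + 111²) = 27726 + (5 + 12321) = 27726 + 12326 = 40052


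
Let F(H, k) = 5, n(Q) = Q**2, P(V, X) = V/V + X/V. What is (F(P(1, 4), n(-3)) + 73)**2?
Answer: 6084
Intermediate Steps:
P(V, X) = 1 + X/V
(F(P(1, 4), n(-3)) + 73)**2 = (5 + 73)**2 = 78**2 = 6084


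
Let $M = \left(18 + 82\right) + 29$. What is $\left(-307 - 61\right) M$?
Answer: $-47472$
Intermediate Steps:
$M = 129$ ($M = 100 + 29 = 129$)
$\left(-307 - 61\right) M = \left(-307 - 61\right) 129 = \left(-368\right) 129 = -47472$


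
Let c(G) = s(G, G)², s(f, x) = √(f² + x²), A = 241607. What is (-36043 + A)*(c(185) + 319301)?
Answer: 79707646564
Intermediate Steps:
c(G) = 2*G² (c(G) = (√(G² + G²))² = (√(2*G²))² = (√2*√(G²))² = 2*G²)
(-36043 + A)*(c(185) + 319301) = (-36043 + 241607)*(2*185² + 319301) = 205564*(2*34225 + 319301) = 205564*(68450 + 319301) = 205564*387751 = 79707646564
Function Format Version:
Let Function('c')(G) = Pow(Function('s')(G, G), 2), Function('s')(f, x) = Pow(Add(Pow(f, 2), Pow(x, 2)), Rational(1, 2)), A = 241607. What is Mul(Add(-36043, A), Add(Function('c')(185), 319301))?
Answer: 79707646564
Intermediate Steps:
Function('c')(G) = Mul(2, Pow(G, 2)) (Function('c')(G) = Pow(Pow(Add(Pow(G, 2), Pow(G, 2)), Rational(1, 2)), 2) = Pow(Pow(Mul(2, Pow(G, 2)), Rational(1, 2)), 2) = Pow(Mul(Pow(2, Rational(1, 2)), Pow(Pow(G, 2), Rational(1, 2))), 2) = Mul(2, Pow(G, 2)))
Mul(Add(-36043, A), Add(Function('c')(185), 319301)) = Mul(Add(-36043, 241607), Add(Mul(2, Pow(185, 2)), 319301)) = Mul(205564, Add(Mul(2, 34225), 319301)) = Mul(205564, Add(68450, 319301)) = Mul(205564, 387751) = 79707646564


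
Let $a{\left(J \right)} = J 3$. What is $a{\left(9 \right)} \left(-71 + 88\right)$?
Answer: $459$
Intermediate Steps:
$a{\left(J \right)} = 3 J$
$a{\left(9 \right)} \left(-71 + 88\right) = 3 \cdot 9 \left(-71 + 88\right) = 27 \cdot 17 = 459$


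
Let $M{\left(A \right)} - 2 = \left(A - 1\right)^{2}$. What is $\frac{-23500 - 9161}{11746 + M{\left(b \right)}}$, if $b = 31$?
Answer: $- \frac{10887}{4216} \approx -2.5823$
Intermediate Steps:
$M{\left(A \right)} = 2 + \left(-1 + A\right)^{2}$ ($M{\left(A \right)} = 2 + \left(A - 1\right)^{2} = 2 + \left(-1 + A\right)^{2}$)
$\frac{-23500 - 9161}{11746 + M{\left(b \right)}} = \frac{-23500 - 9161}{11746 + \left(2 + \left(-1 + 31\right)^{2}\right)} = - \frac{32661}{11746 + \left(2 + 30^{2}\right)} = - \frac{32661}{11746 + \left(2 + 900\right)} = - \frac{32661}{11746 + 902} = - \frac{32661}{12648} = \left(-32661\right) \frac{1}{12648} = - \frac{10887}{4216}$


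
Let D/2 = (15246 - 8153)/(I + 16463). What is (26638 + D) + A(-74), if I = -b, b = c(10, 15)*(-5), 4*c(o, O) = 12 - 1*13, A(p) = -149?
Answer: 1744277927/65847 ≈ 26490.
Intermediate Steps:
c(o, O) = -¼ (c(o, O) = (12 - 1*13)/4 = (12 - 13)/4 = (¼)*(-1) = -¼)
b = 5/4 (b = -¼*(-5) = 5/4 ≈ 1.2500)
I = -5/4 (I = -1*5/4 = -5/4 ≈ -1.2500)
D = 56744/65847 (D = 2*((15246 - 8153)/(-5/4 + 16463)) = 2*(7093/(65847/4)) = 2*(7093*(4/65847)) = 2*(28372/65847) = 56744/65847 ≈ 0.86176)
(26638 + D) + A(-74) = (26638 + 56744/65847) - 149 = 1754089130/65847 - 149 = 1744277927/65847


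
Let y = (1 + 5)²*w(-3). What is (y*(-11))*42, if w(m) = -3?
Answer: 49896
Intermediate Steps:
y = -108 (y = (1 + 5)²*(-3) = 6²*(-3) = 36*(-3) = -108)
(y*(-11))*42 = -108*(-11)*42 = 1188*42 = 49896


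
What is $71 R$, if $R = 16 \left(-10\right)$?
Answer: $-11360$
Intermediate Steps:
$R = -160$
$71 R = 71 \left(-160\right) = -11360$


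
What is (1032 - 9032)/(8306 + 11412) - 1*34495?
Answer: -340090205/9859 ≈ -34495.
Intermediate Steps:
(1032 - 9032)/(8306 + 11412) - 1*34495 = -8000/19718 - 34495 = -8000*1/19718 - 34495 = -4000/9859 - 34495 = -340090205/9859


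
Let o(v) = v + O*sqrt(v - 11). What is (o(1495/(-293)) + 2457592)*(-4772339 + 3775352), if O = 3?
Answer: -717903381168507/293 - 2990961*I*sqrt(1382374)/293 ≈ -2.4502e+12 - 1.2002e+7*I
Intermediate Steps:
o(v) = v + 3*sqrt(-11 + v) (o(v) = v + 3*sqrt(v - 11) = v + 3*sqrt(-11 + v))
(o(1495/(-293)) + 2457592)*(-4772339 + 3775352) = ((1495/(-293) + 3*sqrt(-11 + 1495/(-293))) + 2457592)*(-4772339 + 3775352) = ((1495*(-1/293) + 3*sqrt(-11 + 1495*(-1/293))) + 2457592)*(-996987) = ((-1495/293 + 3*sqrt(-11 - 1495/293)) + 2457592)*(-996987) = ((-1495/293 + 3*sqrt(-4718/293)) + 2457592)*(-996987) = ((-1495/293 + 3*(I*sqrt(1382374)/293)) + 2457592)*(-996987) = ((-1495/293 + 3*I*sqrt(1382374)/293) + 2457592)*(-996987) = (720072961/293 + 3*I*sqrt(1382374)/293)*(-996987) = -717903381168507/293 - 2990961*I*sqrt(1382374)/293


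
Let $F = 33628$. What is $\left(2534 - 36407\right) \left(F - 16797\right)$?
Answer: $-570116463$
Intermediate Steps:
$\left(2534 - 36407\right) \left(F - 16797\right) = \left(2534 - 36407\right) \left(33628 - 16797\right) = \left(-33873\right) 16831 = -570116463$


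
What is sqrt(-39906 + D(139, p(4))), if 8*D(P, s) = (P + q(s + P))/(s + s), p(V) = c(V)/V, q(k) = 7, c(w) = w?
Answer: 5*I*sqrt(25534)/4 ≈ 199.74*I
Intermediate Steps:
p(V) = 1 (p(V) = V/V = 1)
D(P, s) = (7 + P)/(16*s) (D(P, s) = ((P + 7)/(s + s))/8 = ((7 + P)/((2*s)))/8 = ((7 + P)*(1/(2*s)))/8 = ((7 + P)/(2*s))/8 = (7 + P)/(16*s))
sqrt(-39906 + D(139, p(4))) = sqrt(-39906 + (1/16)*(7 + 139)/1) = sqrt(-39906 + (1/16)*1*146) = sqrt(-39906 + 73/8) = sqrt(-319175/8) = 5*I*sqrt(25534)/4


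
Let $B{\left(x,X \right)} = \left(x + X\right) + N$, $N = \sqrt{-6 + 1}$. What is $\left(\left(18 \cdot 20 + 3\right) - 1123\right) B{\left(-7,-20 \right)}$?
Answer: $20520 - 760 i \sqrt{5} \approx 20520.0 - 1699.4 i$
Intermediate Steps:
$N = i \sqrt{5}$ ($N = \sqrt{-5} = i \sqrt{5} \approx 2.2361 i$)
$B{\left(x,X \right)} = X + x + i \sqrt{5}$ ($B{\left(x,X \right)} = \left(x + X\right) + i \sqrt{5} = \left(X + x\right) + i \sqrt{5} = X + x + i \sqrt{5}$)
$\left(\left(18 \cdot 20 + 3\right) - 1123\right) B{\left(-7,-20 \right)} = \left(\left(18 \cdot 20 + 3\right) - 1123\right) \left(-20 - 7 + i \sqrt{5}\right) = \left(\left(360 + 3\right) - 1123\right) \left(-27 + i \sqrt{5}\right) = \left(363 - 1123\right) \left(-27 + i \sqrt{5}\right) = - 760 \left(-27 + i \sqrt{5}\right) = 20520 - 760 i \sqrt{5}$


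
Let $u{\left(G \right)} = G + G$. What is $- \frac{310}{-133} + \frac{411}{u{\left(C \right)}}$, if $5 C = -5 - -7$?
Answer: $\frac{274555}{532} \approx 516.08$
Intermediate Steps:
$C = \frac{2}{5}$ ($C = \frac{-5 - -7}{5} = \frac{-5 + 7}{5} = \frac{1}{5} \cdot 2 = \frac{2}{5} \approx 0.4$)
$u{\left(G \right)} = 2 G$
$- \frac{310}{-133} + \frac{411}{u{\left(C \right)}} = - \frac{310}{-133} + \frac{411}{2 \cdot \frac{2}{5}} = \left(-310\right) \left(- \frac{1}{133}\right) + \frac{411}{\frac{4}{5}} = \frac{310}{133} + 411 \cdot \frac{5}{4} = \frac{310}{133} + \frac{2055}{4} = \frac{274555}{532}$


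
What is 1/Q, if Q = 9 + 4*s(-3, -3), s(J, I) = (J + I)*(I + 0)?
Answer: 1/81 ≈ 0.012346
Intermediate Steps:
s(J, I) = I*(I + J) (s(J, I) = (I + J)*I = I*(I + J))
Q = 81 (Q = 9 + 4*(-3*(-3 - 3)) = 9 + 4*(-3*(-6)) = 9 + 4*18 = 9 + 72 = 81)
1/Q = 1/81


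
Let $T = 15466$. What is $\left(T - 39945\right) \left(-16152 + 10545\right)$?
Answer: $137253753$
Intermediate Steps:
$\left(T - 39945\right) \left(-16152 + 10545\right) = \left(15466 - 39945\right) \left(-16152 + 10545\right) = \left(-24479\right) \left(-5607\right) = 137253753$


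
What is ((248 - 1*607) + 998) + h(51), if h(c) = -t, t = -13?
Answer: 652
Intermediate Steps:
h(c) = 13 (h(c) = -1*(-13) = 13)
((248 - 1*607) + 998) + h(51) = ((248 - 1*607) + 998) + 13 = ((248 - 607) + 998) + 13 = (-359 + 998) + 13 = 639 + 13 = 652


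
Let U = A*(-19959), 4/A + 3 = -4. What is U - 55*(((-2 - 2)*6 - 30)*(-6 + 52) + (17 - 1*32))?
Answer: 1041951/7 ≈ 1.4885e+5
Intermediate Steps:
A = -4/7 (A = 4/(-3 - 4) = 4/(-7) = 4*(-⅐) = -4/7 ≈ -0.57143)
U = 79836/7 (U = -4/7*(-19959) = 79836/7 ≈ 11405.)
U - 55*(((-2 - 2)*6 - 30)*(-6 + 52) + (17 - 1*32)) = 79836/7 - 55*(((-2 - 2)*6 - 30)*(-6 + 52) + (17 - 1*32)) = 79836/7 - 55*((-4*6 - 30)*46 + (17 - 32)) = 79836/7 - 55*((-24 - 30)*46 - 15) = 79836/7 - 55*(-54*46 - 15) = 79836/7 - 55*(-2484 - 15) = 79836/7 - 55*(-2499) = 79836/7 + 137445 = 1041951/7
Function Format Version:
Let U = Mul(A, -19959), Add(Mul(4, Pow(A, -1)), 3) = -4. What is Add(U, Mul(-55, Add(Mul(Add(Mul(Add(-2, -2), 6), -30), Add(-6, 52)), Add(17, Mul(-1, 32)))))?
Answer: Rational(1041951, 7) ≈ 1.4885e+5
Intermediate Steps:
A = Rational(-4, 7) (A = Mul(4, Pow(Add(-3, -4), -1)) = Mul(4, Pow(-7, -1)) = Mul(4, Rational(-1, 7)) = Rational(-4, 7) ≈ -0.57143)
U = Rational(79836, 7) (U = Mul(Rational(-4, 7), -19959) = Rational(79836, 7) ≈ 11405.)
Add(U, Mul(-55, Add(Mul(Add(Mul(Add(-2, -2), 6), -30), Add(-6, 52)), Add(17, Mul(-1, 32))))) = Add(Rational(79836, 7), Mul(-55, Add(Mul(Add(Mul(Add(-2, -2), 6), -30), Add(-6, 52)), Add(17, Mul(-1, 32))))) = Add(Rational(79836, 7), Mul(-55, Add(Mul(Add(Mul(-4, 6), -30), 46), Add(17, -32)))) = Add(Rational(79836, 7), Mul(-55, Add(Mul(Add(-24, -30), 46), -15))) = Add(Rational(79836, 7), Mul(-55, Add(Mul(-54, 46), -15))) = Add(Rational(79836, 7), Mul(-55, Add(-2484, -15))) = Add(Rational(79836, 7), Mul(-55, -2499)) = Add(Rational(79836, 7), 137445) = Rational(1041951, 7)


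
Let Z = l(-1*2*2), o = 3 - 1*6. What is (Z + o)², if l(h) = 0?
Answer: 9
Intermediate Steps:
o = -3 (o = 3 - 6 = -3)
Z = 0
(Z + o)² = (0 - 3)² = (-3)² = 9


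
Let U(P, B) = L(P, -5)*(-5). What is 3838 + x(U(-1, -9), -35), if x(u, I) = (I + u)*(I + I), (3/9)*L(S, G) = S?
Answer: 5238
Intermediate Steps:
L(S, G) = 3*S
U(P, B) = -15*P (U(P, B) = (3*P)*(-5) = -15*P)
x(u, I) = 2*I*(I + u) (x(u, I) = (I + u)*(2*I) = 2*I*(I + u))
3838 + x(U(-1, -9), -35) = 3838 + 2*(-35)*(-35 - 15*(-1)) = 3838 + 2*(-35)*(-35 + 15) = 3838 + 2*(-35)*(-20) = 3838 + 1400 = 5238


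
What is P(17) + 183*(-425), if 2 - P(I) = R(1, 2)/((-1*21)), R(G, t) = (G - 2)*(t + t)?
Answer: -1633237/21 ≈ -77773.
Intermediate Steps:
R(G, t) = 2*t*(-2 + G) (R(G, t) = (-2 + G)*(2*t) = 2*t*(-2 + G))
P(I) = 38/21 (P(I) = 2 - 2*2*(-2 + 1)/((-1*21)) = 2 - 2*2*(-1)/(-21) = 2 - (-4)*(-1)/21 = 2 - 1*4/21 = 2 - 4/21 = 38/21)
P(17) + 183*(-425) = 38/21 + 183*(-425) = 38/21 - 77775 = -1633237/21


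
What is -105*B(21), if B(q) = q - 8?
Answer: -1365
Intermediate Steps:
B(q) = -8 + q
-105*B(21) = -105*(-8 + 21) = -105*13 = -1365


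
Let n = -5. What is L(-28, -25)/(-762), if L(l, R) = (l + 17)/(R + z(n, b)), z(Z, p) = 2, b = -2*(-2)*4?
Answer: -11/17526 ≈ -0.00062764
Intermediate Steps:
b = 16 (b = 4*4 = 16)
L(l, R) = (17 + l)/(2 + R) (L(l, R) = (l + 17)/(R + 2) = (17 + l)/(2 + R))
L(-28, -25)/(-762) = ((17 - 28)/(2 - 25))/(-762) = (-11/(-23))*(-1/762) = -1/23*(-11)*(-1/762) = (11/23)*(-1/762) = -11/17526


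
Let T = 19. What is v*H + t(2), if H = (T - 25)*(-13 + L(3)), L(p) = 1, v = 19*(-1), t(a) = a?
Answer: -1366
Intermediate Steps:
v = -19
H = 72 (H = (19 - 25)*(-13 + 1) = -6*(-12) = 72)
v*H + t(2) = -19*72 + 2 = -1368 + 2 = -1366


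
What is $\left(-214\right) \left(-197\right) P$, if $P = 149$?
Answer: $6281542$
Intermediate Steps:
$\left(-214\right) \left(-197\right) P = \left(-214\right) \left(-197\right) 149 = 42158 \cdot 149 = 6281542$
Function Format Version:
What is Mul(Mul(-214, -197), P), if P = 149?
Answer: 6281542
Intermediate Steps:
Mul(Mul(-214, -197), P) = Mul(Mul(-214, -197), 149) = Mul(42158, 149) = 6281542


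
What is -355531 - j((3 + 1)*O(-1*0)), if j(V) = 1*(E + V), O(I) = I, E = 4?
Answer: -355535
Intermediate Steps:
j(V) = 4 + V (j(V) = 1*(4 + V) = 4 + V)
-355531 - j((3 + 1)*O(-1*0)) = -355531 - (4 + (3 + 1)*(-1*0)) = -355531 - (4 + 4*0) = -355531 - (4 + 0) = -355531 - 1*4 = -355531 - 4 = -355535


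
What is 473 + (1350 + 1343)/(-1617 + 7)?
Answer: 758837/1610 ≈ 471.33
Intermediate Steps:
473 + (1350 + 1343)/(-1617 + 7) = 473 + 2693/(-1610) = 473 + 2693*(-1/1610) = 473 - 2693/1610 = 758837/1610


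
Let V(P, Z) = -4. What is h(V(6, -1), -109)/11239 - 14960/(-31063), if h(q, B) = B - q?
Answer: 164873825/349117057 ≈ 0.47226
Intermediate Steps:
h(V(6, -1), -109)/11239 - 14960/(-31063) = (-109 - 1*(-4))/11239 - 14960/(-31063) = (-109 + 4)*(1/11239) - 14960*(-1/31063) = -105*1/11239 + 14960/31063 = -105/11239 + 14960/31063 = 164873825/349117057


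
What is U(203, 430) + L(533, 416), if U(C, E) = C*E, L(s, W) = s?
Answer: 87823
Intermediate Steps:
U(203, 430) + L(533, 416) = 203*430 + 533 = 87290 + 533 = 87823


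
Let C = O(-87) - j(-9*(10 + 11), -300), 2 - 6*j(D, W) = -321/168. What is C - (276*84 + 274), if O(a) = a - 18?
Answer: -2639129/112 ≈ -23564.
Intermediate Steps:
O(a) = -18 + a
j(D, W) = 73/112 (j(D, W) = ⅓ - (-107)/(2*168) = ⅓ - ⅙*(-107/56) = ⅓ + 107/336 = 73/112)
C = -11833/112 (C = (-18 - 87) - 1*73/112 = -105 - 73/112 = -11833/112 ≈ -105.65)
C - (276*84 + 274) = -11833/112 - (276*84 + 274) = -11833/112 - (23184 + 274) = -11833/112 - 1*23458 = -11833/112 - 23458 = -2639129/112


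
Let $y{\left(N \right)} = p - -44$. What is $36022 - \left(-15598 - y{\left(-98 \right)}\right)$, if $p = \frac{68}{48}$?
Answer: $\frac{619985}{12} \approx 51665.0$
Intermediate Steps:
$p = \frac{17}{12}$ ($p = 68 \cdot \frac{1}{48} = \frac{17}{12} \approx 1.4167$)
$y{\left(N \right)} = \frac{545}{12}$ ($y{\left(N \right)} = \frac{17}{12} - -44 = \frac{17}{12} + 44 = \frac{545}{12}$)
$36022 - \left(-15598 - y{\left(-98 \right)}\right) = 36022 - \left(-15598 - \frac{545}{12}\right) = 36022 - - \frac{187721}{12} = 36022 + \frac{187721}{12} = \frac{619985}{12}$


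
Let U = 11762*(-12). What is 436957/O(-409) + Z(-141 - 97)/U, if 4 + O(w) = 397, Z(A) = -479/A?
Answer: 4892792736019/4400587632 ≈ 1111.8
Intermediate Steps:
O(w) = 393 (O(w) = -4 + 397 = 393)
U = -141144
436957/O(-409) + Z(-141 - 97)/U = 436957/393 - 479/(-141 - 97)/(-141144) = 436957*(1/393) - 479/(-238)*(-1/141144) = 436957/393 - 479*(-1/238)*(-1/141144) = 436957/393 + (479/238)*(-1/141144) = 436957/393 - 479/33592272 = 4892792736019/4400587632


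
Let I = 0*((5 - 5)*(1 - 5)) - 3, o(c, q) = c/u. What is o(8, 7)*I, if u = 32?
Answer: -3/4 ≈ -0.75000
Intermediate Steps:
o(c, q) = c/32
I = -3 (I = 0*(0*(-4)) - 3 = 0*0 - 3 = 0 - 3 = -3)
o(8, 7)*I = ((1/32)*8)*(-3) = (1/4)*(-3) = -3/4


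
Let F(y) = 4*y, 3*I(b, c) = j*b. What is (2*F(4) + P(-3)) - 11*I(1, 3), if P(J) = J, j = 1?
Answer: 76/3 ≈ 25.333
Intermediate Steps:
I(b, c) = b/3 (I(b, c) = (1*b)/3 = b/3)
(2*F(4) + P(-3)) - 11*I(1, 3) = (2*(4*4) - 3) - 11/3 = (2*16 - 3) - 11*⅓ = (32 - 3) - 11/3 = 29 - 11/3 = 76/3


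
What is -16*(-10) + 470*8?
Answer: 3920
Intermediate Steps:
-16*(-10) + 470*8 = 160 + 3760 = 3920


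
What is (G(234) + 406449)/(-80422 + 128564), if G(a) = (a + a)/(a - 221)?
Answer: 406485/48142 ≈ 8.4435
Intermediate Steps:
G(a) = 2*a/(-221 + a) (G(a) = (2*a)/(-221 + a) = 2*a/(-221 + a))
(G(234) + 406449)/(-80422 + 128564) = (2*234/(-221 + 234) + 406449)/(-80422 + 128564) = (2*234/13 + 406449)/48142 = (2*234*(1/13) + 406449)*(1/48142) = (36 + 406449)*(1/48142) = 406485*(1/48142) = 406485/48142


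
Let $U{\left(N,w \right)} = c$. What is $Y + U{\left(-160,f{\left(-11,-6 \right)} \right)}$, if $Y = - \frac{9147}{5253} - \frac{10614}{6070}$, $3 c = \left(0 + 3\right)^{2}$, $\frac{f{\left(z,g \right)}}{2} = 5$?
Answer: $- \frac{2603417}{5314285} \approx -0.48989$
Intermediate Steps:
$f{\left(z,g \right)} = 10$ ($f{\left(z,g \right)} = 2 \cdot 5 = 10$)
$c = 3$ ($c = \frac{\left(0 + 3\right)^{2}}{3} = \frac{3^{2}}{3} = \frac{1}{3} \cdot 9 = 3$)
$U{\left(N,w \right)} = 3$
$Y = - \frac{18546272}{5314285}$ ($Y = \left(-9147\right) \frac{1}{5253} - \frac{5307}{3035} = - \frac{3049}{1751} - \frac{5307}{3035} = - \frac{18546272}{5314285} \approx -3.4899$)
$Y + U{\left(-160,f{\left(-11,-6 \right)} \right)} = - \frac{18546272}{5314285} + 3 = - \frac{2603417}{5314285}$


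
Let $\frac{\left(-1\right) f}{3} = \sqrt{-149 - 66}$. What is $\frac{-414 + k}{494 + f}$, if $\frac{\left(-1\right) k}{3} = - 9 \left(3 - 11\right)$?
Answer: $- \frac{311220}{245971} - \frac{1890 i \sqrt{215}}{245971} \approx -1.2653 - 0.11267 i$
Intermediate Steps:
$k = -216$ ($k = - 3 \left(- 9 \left(3 - 11\right)\right) = - 3 \left(\left(-9\right) \left(-8\right)\right) = \left(-3\right) 72 = -216$)
$f = - 3 i \sqrt{215}$ ($f = - 3 \sqrt{-149 - 66} = - 3 \sqrt{-215} = - 3 i \sqrt{215} \approx - 43.989 i$)
$\frac{-414 + k}{494 + f} = \frac{-414 - 216}{494 - 3 i \sqrt{215}} = - \frac{630}{494 - 3 i \sqrt{215}}$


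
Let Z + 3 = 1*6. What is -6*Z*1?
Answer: -18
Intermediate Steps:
Z = 3 (Z = -3 + 1*6 = -3 + 6 = 3)
-6*Z*1 = -6*3*1 = -18*1 = -18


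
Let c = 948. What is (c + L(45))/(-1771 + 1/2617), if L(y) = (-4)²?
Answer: -1261394/2317353 ≈ -0.54432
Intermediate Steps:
L(y) = 16
(c + L(45))/(-1771 + 1/2617) = (948 + 16)/(-1771 + 1/2617) = 964/(-1771 + 1/2617) = 964/(-4634706/2617) = 964*(-2617/4634706) = -1261394/2317353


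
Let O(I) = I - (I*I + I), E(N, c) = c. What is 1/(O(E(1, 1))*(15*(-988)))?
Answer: 1/14820 ≈ 6.7476e-5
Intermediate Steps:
O(I) = -I² (O(I) = I - (I² + I) = I - (I + I²) = I + (-I - I²) = -I²)
1/(O(E(1, 1))*(15*(-988))) = 1/((-1*1²)*(15*(-988))) = 1/(-1*1*(-14820)) = 1/(-1*(-14820)) = 1/14820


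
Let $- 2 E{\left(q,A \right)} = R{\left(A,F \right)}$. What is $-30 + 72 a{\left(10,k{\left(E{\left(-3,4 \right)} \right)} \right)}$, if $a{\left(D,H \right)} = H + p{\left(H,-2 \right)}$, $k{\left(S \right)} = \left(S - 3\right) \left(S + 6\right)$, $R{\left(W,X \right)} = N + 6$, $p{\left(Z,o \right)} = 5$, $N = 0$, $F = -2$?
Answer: $-966$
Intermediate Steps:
$R{\left(W,X \right)} = 6$ ($R{\left(W,X \right)} = 0 + 6 = 6$)
$E{\left(q,A \right)} = -3$ ($E{\left(q,A \right)} = \left(- \frac{1}{2}\right) 6 = -3$)
$k{\left(S \right)} = \left(-3 + S\right) \left(6 + S\right)$
$a{\left(D,H \right)} = 5 + H$ ($a{\left(D,H \right)} = H + 5 = 5 + H$)
$-30 + 72 a{\left(10,k{\left(E{\left(-3,4 \right)} \right)} \right)} = -30 + 72 \left(5 + \left(-18 + \left(-3\right)^{2} + 3 \left(-3\right)\right)\right) = -30 + 72 \left(5 - 18\right) = -30 + 72 \left(-13\right) = -30 - 936 = -966$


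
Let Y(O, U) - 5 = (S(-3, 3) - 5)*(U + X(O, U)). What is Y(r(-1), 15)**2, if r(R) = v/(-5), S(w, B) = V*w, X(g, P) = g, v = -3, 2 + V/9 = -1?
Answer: 35438209/25 ≈ 1.4175e+6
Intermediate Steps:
V = -27 (V = -18 + 9*(-1) = -18 - 9 = -27)
S(w, B) = -27*w
r(R) = 3/5 (r(R) = -3/(-5) = -3*(-1/5) = 3/5)
Y(O, U) = 5 + 76*O + 76*U (Y(O, U) = 5 + (-27*(-3) - 5)*(U + O) = 5 + (81 - 5)*(O + U) = 5 + 76*(O + U) = 5 + (76*O + 76*U) = 5 + 76*O + 76*U)
Y(r(-1), 15)**2 = (5 + 76*(3/5) + 76*15)**2 = (5 + 228/5 + 1140)**2 = (5953/5)**2 = 35438209/25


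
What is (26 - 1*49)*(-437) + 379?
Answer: 10430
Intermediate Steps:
(26 - 1*49)*(-437) + 379 = (26 - 49)*(-437) + 379 = -23*(-437) + 379 = 10051 + 379 = 10430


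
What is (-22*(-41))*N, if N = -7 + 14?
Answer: 6314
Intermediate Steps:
N = 7
(-22*(-41))*N = -22*(-41)*7 = 902*7 = 6314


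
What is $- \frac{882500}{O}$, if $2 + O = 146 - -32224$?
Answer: $- \frac{220625}{8092} \approx -27.265$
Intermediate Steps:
$O = 32368$ ($O = -2 + \left(146 - -32224\right) = -2 + \left(146 + 32224\right) = -2 + 32370 = 32368$)
$- \frac{882500}{O} = - \frac{882500}{32368} = \left(-882500\right) \frac{1}{32368} = - \frac{220625}{8092}$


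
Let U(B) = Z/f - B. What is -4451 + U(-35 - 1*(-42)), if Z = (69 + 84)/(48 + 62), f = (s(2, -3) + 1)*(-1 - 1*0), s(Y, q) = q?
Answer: -980607/220 ≈ -4457.3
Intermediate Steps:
f = 2 (f = (-3 + 1)*(-1 - 1*0) = -2*(-1 + 0) = -2*(-1) = 2)
Z = 153/110 ≈ 1.3909
U(B) = 153/220 - B (U(B) = (153/110)/2 - B = (153/110)*(½) - B = 153/220 - B)
-4451 + U(-35 - 1*(-42)) = -4451 + (153/220 - (-35 - 1*(-42))) = -4451 + (153/220 - (-35 + 42)) = -4451 + (153/220 - 1*7) = -4451 + (153/220 - 7) = -4451 - 1387/220 = -980607/220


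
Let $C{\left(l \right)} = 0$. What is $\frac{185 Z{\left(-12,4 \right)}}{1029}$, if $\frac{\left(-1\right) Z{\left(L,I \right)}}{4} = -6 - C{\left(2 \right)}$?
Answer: $\frac{1480}{343} \approx 4.3149$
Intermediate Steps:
$Z{\left(L,I \right)} = 24$ ($Z{\left(L,I \right)} = - 4 \left(-6 - 0\right) = - 4 \left(-6 + 0\right) = \left(-4\right) \left(-6\right) = 24$)
$\frac{185 Z{\left(-12,4 \right)}}{1029} = \frac{185 \cdot 24}{1029} = 4440 \cdot \frac{1}{1029} = \frac{1480}{343}$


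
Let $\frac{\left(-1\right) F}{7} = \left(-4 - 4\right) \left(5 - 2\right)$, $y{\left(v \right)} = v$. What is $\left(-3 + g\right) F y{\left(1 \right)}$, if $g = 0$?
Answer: $-504$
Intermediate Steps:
$F = 168$ ($F = - 7 \left(-4 - 4\right) \left(5 - 2\right) = - 7 \left(\left(-8\right) 3\right) = \left(-7\right) \left(-24\right) = 168$)
$\left(-3 + g\right) F y{\left(1 \right)} = \left(-3 + 0\right) 168 \cdot 1 = \left(-3\right) 168 \cdot 1 = \left(-504\right) 1 = -504$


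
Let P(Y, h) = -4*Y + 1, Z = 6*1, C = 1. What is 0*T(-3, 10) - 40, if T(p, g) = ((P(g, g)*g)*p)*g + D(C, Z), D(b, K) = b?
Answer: -40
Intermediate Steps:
Z = 6
P(Y, h) = 1 - 4*Y
T(p, g) = 1 + p*g²*(1 - 4*g) (T(p, g) = (((1 - 4*g)*g)*p)*g + 1 = ((g*(1 - 4*g))*p)*g + 1 = (g*p*(1 - 4*g))*g + 1 = p*g²*(1 - 4*g) + 1 = 1 + p*g²*(1 - 4*g))
0*T(-3, 10) - 40 = 0*(1 - 1*(-3)*10²*(-1 + 4*10)) - 40 = 0*(1 - 1*(-3)*100*(-1 + 40)) - 40 = 0*(1 - 1*(-3)*100*39) - 40 = 0*(1 + 11700) - 40 = 0*11701 - 40 = 0 - 40 = -40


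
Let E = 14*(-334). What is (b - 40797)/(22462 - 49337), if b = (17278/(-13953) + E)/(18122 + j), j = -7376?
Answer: 3058562057546/2014804479375 ≈ 1.5180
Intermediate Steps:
E = -4676
b = -32630753/74969469 (b = (17278/(-13953) - 4676)/(18122 - 7376) = (17278*(-1/13953) - 4676)/10746 = (-17278/13953 - 4676)*(1/10746) = -65261506/13953*1/10746 = -32630753/74969469 ≈ -0.43525)
(b - 40797)/(22462 - 49337) = (-32630753/74969469 - 40797)/(22462 - 49337) = -3058562057546/74969469/(-26875) = -3058562057546/74969469*(-1/26875) = 3058562057546/2014804479375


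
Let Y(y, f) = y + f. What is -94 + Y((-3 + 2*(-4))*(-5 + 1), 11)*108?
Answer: 5846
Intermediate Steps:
Y(y, f) = f + y
-94 + Y((-3 + 2*(-4))*(-5 + 1), 11)*108 = -94 + (11 + (-3 + 2*(-4))*(-5 + 1))*108 = -94 + (11 + (-3 - 8)*(-4))*108 = -94 + (11 - 11*(-4))*108 = -94 + (11 + 44)*108 = -94 + 55*108 = -94 + 5940 = 5846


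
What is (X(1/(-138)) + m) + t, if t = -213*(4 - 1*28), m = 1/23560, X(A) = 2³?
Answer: 120627201/23560 ≈ 5120.0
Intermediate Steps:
X(A) = 8
m = 1/23560 ≈ 4.2445e-5
t = 5112 (t = -213*(4 - 28) = -213*(-24) = 5112)
(X(1/(-138)) + m) + t = (8 + 1/23560) + 5112 = 188481/23560 + 5112 = 120627201/23560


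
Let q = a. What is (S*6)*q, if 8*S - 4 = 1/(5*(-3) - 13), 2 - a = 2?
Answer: 0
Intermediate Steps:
a = 0 (a = 2 - 1*2 = 2 - 2 = 0)
S = 111/224 (S = ½ + 1/(8*(5*(-3) - 13)) = ½ + 1/(8*(-15 - 13)) = ½ + (⅛)/(-28) = ½ + (⅛)*(-1/28) = ½ - 1/224 = 111/224 ≈ 0.49554)
q = 0
(S*6)*q = ((111/224)*6)*0 = (333/112)*0 = 0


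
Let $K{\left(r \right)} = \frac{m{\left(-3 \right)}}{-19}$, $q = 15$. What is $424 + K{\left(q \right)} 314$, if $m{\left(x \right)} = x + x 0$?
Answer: $\frac{8998}{19} \approx 473.58$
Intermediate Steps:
$m{\left(x \right)} = x$ ($m{\left(x \right)} = x + 0 = x$)
$K{\left(r \right)} = \frac{3}{19}$ ($K{\left(r \right)} = - \frac{3}{-19} = \left(-3\right) \left(- \frac{1}{19}\right) = \frac{3}{19}$)
$424 + K{\left(q \right)} 314 = 424 + \frac{3}{19} \cdot 314 = 424 + \frac{942}{19} = \frac{8998}{19}$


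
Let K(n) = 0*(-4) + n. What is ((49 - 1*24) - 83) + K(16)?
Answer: -42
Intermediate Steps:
K(n) = n (K(n) = 0 + n = n)
((49 - 1*24) - 83) + K(16) = ((49 - 1*24) - 83) + 16 = ((49 - 24) - 83) + 16 = (25 - 83) + 16 = -58 + 16 = -42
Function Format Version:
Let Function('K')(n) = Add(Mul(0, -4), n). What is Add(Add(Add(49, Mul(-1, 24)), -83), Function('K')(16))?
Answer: -42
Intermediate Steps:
Function('K')(n) = n (Function('K')(n) = Add(0, n) = n)
Add(Add(Add(49, Mul(-1, 24)), -83), Function('K')(16)) = Add(Add(Add(49, Mul(-1, 24)), -83), 16) = Add(Add(Add(49, -24), -83), 16) = Add(Add(25, -83), 16) = Add(-58, 16) = -42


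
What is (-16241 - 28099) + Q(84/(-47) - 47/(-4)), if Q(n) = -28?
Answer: -44368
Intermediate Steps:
(-16241 - 28099) + Q(84/(-47) - 47/(-4)) = (-16241 - 28099) - 28 = -44340 - 28 = -44368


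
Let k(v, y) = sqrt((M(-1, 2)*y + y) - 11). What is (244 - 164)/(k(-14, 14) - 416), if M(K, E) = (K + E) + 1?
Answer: -6656/34605 - 16*sqrt(31)/34605 ≈ -0.19492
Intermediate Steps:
M(K, E) = 1 + E + K (M(K, E) = (E + K) + 1 = 1 + E + K)
k(v, y) = sqrt(-11 + 3*y) (k(v, y) = sqrt(((1 + 2 - 1)*y + y) - 11) = sqrt((2*y + y) - 11) = sqrt(3*y - 11) = sqrt(-11 + 3*y))
(244 - 164)/(k(-14, 14) - 416) = (244 - 164)/(sqrt(-11 + 3*14) - 416) = 80/(sqrt(-11 + 42) - 416) = 80/(sqrt(31) - 416) = 80/(-416 + sqrt(31))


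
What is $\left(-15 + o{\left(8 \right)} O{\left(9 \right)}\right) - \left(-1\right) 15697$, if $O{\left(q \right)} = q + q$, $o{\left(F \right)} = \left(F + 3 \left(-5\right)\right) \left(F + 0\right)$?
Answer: $14674$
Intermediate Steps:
$o{\left(F \right)} = F \left(-15 + F\right)$ ($o{\left(F \right)} = \left(F - 15\right) F = \left(-15 + F\right) F = F \left(-15 + F\right)$)
$O{\left(q \right)} = 2 q$
$\left(-15 + o{\left(8 \right)} O{\left(9 \right)}\right) - \left(-1\right) 15697 = \left(-15 + 8 \left(-15 + 8\right) 2 \cdot 9\right) - \left(-1\right) 15697 = \left(-15 + 8 \left(-7\right) 18\right) - -15697 = \left(-15 - 1008\right) + 15697 = -1023 + 15697 = 14674$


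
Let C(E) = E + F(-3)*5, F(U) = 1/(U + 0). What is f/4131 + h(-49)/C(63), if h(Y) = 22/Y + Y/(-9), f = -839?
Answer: -4530893/37245096 ≈ -0.12165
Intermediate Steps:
F(U) = 1/U
C(E) = -5/3 + E (C(E) = E + 5/(-3) = E - 1/3*5 = E - 5/3 = -5/3 + E)
h(Y) = 22/Y - Y/9 (h(Y) = 22/Y + Y*(-1/9) = 22/Y - Y/9)
f/4131 + h(-49)/C(63) = -839/4131 + (22/(-49) - 1/9*(-49))/(-5/3 + 63) = -839*1/4131 + (22*(-1/49) + 49/9)/(184/3) = -839/4131 + (-22/49 + 49/9)*(3/184) = -839/4131 + (2203/441)*(3/184) = -839/4131 + 2203/27048 = -4530893/37245096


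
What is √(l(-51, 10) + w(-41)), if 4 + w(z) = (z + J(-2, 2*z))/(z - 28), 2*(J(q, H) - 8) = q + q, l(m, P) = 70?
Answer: √316641/69 ≈ 8.1552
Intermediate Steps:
J(q, H) = 8 + q (J(q, H) = 8 + (q + q)/2 = 8 + (2*q)/2 = 8 + q)
w(z) = -4 + (6 + z)/(-28 + z) (w(z) = -4 + (z + (8 - 2))/(z - 28) = -4 + (z + 6)/(-28 + z) = -4 + (6 + z)/(-28 + z))
√(l(-51, 10) + w(-41)) = √(70 + (118 - 3*(-41))/(-28 - 41)) = √(70 + (118 + 123)/(-69)) = √(70 - 1/69*241) = √(70 - 241/69) = √(4589/69) = √316641/69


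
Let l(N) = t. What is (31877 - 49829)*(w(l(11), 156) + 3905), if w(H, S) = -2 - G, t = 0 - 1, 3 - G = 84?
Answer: -71520768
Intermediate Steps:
G = -81 (G = 3 - 1*84 = 3 - 84 = -81)
t = -1
l(N) = -1
w(H, S) = 79 (w(H, S) = -2 - 1*(-81) = -2 + 81 = 79)
(31877 - 49829)*(w(l(11), 156) + 3905) = (31877 - 49829)*(79 + 3905) = -17952*3984 = -71520768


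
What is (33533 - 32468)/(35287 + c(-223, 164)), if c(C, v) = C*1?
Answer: 355/11688 ≈ 0.030373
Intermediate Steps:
c(C, v) = C
(33533 - 32468)/(35287 + c(-223, 164)) = (33533 - 32468)/(35287 - 223) = 1065/35064 = 1065*(1/35064) = 355/11688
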